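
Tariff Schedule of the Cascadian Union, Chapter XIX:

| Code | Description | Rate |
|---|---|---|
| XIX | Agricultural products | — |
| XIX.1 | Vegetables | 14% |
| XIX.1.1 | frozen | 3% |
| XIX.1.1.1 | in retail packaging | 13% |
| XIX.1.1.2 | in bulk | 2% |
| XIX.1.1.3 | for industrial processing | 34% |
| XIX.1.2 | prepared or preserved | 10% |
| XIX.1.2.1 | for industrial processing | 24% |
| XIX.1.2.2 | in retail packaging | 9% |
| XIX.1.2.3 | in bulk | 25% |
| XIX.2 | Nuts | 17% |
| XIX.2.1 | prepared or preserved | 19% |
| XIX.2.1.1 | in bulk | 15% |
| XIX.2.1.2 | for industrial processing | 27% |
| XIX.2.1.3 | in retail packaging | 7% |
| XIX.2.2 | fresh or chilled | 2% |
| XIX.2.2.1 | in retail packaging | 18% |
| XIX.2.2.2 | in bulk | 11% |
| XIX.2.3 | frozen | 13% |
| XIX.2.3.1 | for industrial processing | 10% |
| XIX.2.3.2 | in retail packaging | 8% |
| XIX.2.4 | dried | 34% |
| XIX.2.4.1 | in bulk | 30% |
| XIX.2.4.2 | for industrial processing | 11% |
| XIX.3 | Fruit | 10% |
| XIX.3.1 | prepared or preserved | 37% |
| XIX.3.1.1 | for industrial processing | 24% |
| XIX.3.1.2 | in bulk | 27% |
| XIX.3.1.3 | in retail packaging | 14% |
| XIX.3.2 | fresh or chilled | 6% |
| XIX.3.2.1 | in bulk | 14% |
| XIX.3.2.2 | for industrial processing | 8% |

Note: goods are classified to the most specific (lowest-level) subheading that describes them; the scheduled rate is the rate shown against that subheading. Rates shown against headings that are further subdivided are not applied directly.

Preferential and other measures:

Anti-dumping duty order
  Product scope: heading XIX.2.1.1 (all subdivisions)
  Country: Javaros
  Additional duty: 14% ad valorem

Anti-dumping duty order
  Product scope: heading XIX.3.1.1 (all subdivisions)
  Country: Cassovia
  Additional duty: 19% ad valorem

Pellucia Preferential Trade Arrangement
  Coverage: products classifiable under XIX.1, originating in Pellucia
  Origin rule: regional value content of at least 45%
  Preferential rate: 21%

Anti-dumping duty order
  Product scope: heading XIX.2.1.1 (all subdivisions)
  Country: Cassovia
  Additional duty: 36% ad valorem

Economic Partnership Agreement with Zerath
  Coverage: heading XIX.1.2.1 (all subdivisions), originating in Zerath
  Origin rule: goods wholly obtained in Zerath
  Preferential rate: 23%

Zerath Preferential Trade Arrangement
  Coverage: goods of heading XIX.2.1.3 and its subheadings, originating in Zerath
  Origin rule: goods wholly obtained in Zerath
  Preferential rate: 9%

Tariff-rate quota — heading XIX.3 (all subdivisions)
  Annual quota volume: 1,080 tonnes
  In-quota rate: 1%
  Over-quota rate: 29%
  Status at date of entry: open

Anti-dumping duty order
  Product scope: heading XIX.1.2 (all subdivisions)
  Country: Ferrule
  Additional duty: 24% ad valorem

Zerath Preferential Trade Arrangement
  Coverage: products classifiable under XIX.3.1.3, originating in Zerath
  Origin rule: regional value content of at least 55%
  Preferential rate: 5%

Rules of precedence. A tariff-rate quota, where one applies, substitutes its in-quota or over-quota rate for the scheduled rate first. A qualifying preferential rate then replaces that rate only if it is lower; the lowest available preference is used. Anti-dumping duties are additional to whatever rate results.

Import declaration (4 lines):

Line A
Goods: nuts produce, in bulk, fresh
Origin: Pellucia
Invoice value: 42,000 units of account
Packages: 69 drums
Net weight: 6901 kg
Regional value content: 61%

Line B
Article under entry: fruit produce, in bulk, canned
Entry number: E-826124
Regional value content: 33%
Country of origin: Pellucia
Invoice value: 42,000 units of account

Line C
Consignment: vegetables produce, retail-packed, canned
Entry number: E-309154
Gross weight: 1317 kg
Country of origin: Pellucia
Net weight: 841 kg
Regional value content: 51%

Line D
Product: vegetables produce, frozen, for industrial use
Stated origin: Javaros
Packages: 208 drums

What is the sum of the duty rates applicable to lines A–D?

Line A: nuts → XIX.2; fresh → XIX.2.2; in bulk → XIX.2.2.2. Scheduled 11%. Pellucia agreement on XIX.1: XIX.2.2.2 not covered. → 11%.
Line B: fruit → XIX.3; canned → XIX.3.1; in bulk → XIX.3.1.2. Scheduled 27%. quota on XIX.3 open → in-quota 1%; Pellucia agreement on XIX.1: XIX.3.1.2 not covered. → 1%.
Line C: vegetables → XIX.1; canned → XIX.1.2; retail-packed → XIX.1.2.2. Scheduled 9%. Pellucia agreement on XIX.1: RVC ≥ 45% → 21% available; preference 21% not lower than 9% → no reduction. → 9%.
Line D: vegetables → XIX.1; frozen → XIX.1.1; for industrial use → XIX.1.1.3. Scheduled 34%. No special measure applies. → 34%.
Sum: 11% + 1% + 9% + 34% = 55%.

55%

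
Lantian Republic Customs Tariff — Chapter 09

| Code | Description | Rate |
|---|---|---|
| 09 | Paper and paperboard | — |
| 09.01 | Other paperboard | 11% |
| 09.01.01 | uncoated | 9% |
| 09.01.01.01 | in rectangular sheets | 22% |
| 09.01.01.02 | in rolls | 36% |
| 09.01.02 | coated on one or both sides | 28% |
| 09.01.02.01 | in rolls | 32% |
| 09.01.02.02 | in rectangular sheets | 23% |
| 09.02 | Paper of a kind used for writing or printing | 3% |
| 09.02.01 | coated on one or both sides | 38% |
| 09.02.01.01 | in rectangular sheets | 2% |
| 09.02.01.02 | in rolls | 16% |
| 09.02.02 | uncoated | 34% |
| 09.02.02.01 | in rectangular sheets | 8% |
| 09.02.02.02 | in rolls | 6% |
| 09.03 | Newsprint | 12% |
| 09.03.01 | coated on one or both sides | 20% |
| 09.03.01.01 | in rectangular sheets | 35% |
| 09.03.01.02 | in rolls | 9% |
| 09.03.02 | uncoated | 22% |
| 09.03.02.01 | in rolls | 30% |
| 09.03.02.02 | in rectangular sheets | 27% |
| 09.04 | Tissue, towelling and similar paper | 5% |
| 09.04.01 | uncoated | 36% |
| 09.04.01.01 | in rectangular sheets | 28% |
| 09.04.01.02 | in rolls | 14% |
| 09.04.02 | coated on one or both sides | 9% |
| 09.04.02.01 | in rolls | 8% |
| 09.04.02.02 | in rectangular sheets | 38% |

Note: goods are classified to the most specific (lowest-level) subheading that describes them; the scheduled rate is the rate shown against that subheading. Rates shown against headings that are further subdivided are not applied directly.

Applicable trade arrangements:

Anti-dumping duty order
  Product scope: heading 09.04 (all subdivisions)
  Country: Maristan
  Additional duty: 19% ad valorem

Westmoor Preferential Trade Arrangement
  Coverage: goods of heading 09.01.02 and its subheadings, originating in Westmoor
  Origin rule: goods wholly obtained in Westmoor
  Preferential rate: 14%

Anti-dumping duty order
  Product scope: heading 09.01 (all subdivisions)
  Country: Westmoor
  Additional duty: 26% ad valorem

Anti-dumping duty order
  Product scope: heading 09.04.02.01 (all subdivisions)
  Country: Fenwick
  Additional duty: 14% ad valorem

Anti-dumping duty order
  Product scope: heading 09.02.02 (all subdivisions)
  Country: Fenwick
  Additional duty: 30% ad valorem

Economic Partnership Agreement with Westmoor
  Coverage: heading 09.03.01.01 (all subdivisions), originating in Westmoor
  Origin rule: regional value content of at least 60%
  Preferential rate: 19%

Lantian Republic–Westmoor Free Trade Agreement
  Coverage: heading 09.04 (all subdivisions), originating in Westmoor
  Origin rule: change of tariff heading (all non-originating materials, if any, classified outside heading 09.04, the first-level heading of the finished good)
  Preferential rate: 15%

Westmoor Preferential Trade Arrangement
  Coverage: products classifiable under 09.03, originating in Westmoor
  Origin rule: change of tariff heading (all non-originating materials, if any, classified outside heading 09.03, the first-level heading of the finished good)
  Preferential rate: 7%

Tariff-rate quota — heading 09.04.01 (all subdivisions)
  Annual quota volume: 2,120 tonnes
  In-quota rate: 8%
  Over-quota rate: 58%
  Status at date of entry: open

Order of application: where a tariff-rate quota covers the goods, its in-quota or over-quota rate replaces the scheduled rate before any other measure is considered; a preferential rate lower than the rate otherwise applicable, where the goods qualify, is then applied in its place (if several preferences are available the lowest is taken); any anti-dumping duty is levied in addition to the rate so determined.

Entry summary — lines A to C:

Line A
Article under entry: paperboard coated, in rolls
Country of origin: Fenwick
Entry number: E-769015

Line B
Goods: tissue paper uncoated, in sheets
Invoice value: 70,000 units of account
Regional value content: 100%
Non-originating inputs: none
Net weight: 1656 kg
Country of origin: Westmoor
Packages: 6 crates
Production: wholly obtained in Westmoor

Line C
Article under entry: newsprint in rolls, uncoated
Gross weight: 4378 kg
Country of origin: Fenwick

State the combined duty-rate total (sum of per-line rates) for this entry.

Line A: paperboard → 09.01; coated → 09.01.02; in rolls → 09.01.02.01. Scheduled 32%. No special measure applies. → 32%.
Line B: tissue paper → 09.04; uncoated → 09.04.01; in sheets → 09.04.01.01. Scheduled 28%. quota on 09.04.01 open → in-quota 8%; Westmoor agreement on 09.01.02: 09.04.01.01 not covered; Westmoor agreement on 09.03.01.01: 09.04.01.01 not covered; Westmoor agreement on 09.04: CTH met → 15% available; Westmoor agreement on 09.03: 09.04.01.01 not covered; preference 15% not lower than 8% → no reduction. → 8%.
Line C: newsprint → 09.03; uncoated → 09.03.02; in rolls → 09.03.02.01. Scheduled 30%. No special measure applies. → 30%.
Sum: 32% + 8% + 30% = 70%.

70%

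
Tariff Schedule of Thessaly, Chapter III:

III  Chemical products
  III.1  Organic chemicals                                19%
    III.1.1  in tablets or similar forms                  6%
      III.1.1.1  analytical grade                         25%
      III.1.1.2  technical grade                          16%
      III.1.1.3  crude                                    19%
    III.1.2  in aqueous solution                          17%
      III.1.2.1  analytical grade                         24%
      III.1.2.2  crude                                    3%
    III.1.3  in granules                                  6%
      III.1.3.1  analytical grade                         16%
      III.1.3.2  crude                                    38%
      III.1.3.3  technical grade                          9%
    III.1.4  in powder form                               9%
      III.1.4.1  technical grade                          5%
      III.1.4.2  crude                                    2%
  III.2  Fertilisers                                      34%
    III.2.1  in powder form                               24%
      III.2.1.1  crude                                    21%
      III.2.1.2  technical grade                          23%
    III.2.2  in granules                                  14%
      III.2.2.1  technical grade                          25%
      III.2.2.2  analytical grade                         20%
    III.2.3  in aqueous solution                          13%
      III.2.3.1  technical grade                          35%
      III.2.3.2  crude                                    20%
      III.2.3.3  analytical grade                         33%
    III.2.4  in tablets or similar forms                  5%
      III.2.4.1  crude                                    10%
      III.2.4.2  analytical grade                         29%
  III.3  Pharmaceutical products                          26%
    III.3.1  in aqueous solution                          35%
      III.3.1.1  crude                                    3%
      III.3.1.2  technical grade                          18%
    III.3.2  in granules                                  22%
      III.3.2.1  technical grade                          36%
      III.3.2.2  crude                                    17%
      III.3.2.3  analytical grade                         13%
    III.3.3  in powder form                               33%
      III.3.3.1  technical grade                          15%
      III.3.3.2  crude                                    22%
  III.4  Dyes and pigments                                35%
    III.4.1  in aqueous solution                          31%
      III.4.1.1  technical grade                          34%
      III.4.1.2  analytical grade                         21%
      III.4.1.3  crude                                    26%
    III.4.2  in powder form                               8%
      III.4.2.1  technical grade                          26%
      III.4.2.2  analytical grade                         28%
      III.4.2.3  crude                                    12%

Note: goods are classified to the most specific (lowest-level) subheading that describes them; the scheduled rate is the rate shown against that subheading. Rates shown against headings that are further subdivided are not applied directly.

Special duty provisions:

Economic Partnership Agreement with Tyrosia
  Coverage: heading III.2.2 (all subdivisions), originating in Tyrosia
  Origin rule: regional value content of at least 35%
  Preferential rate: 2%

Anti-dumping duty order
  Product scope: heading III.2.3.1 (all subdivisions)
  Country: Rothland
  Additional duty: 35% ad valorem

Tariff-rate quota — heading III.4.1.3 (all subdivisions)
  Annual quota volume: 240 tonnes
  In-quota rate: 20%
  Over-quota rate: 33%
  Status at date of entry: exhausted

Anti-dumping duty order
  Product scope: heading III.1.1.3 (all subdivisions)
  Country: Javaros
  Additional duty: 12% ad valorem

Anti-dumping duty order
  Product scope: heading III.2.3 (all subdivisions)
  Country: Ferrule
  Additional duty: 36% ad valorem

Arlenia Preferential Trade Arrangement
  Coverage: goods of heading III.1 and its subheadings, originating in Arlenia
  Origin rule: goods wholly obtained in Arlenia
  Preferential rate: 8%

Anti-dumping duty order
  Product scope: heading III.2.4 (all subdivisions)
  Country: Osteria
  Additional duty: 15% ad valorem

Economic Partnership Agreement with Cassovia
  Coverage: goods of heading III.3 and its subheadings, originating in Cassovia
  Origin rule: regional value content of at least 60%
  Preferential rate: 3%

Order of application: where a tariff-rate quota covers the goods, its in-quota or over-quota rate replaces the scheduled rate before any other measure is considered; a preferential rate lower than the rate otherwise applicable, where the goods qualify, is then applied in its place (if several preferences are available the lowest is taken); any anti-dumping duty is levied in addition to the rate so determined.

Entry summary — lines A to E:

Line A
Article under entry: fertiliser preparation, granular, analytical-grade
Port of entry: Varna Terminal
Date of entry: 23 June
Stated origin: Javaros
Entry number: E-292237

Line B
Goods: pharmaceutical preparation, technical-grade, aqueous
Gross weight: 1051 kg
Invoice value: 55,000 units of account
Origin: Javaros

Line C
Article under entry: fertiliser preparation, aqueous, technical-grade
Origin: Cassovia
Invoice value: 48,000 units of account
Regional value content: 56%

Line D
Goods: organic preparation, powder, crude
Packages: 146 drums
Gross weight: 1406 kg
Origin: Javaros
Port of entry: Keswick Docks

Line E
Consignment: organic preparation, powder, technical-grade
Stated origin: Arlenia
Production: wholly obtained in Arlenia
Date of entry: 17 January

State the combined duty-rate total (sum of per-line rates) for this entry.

80%

Line A: fertiliser → III.2; granular → III.2.2; analytical-grade → III.2.2.2. Scheduled 20%. No special measure applies. → 20%.
Line B: pharmaceutical → III.3; aqueous → III.3.1; technical-grade → III.3.1.2. Scheduled 18%. No special measure applies. → 18%.
Line C: fertiliser → III.2; aqueous → III.2.3; technical-grade → III.2.3.1. Scheduled 35%. Cassovia agreement on III.3: III.2.3.1 not covered. → 35%.
Line D: organic → III.1; powder → III.1.4; crude → III.1.4.2. Scheduled 2%. No special measure applies. → 2%.
Line E: organic → III.1; powder → III.1.4; technical-grade → III.1.4.1. Scheduled 5%. Arlenia agreement on III.1: wholly obtained → 8% available; preference 8% not lower than 5% → no reduction. → 5%.
Sum: 20% + 18% + 35% + 2% + 5% = 80%.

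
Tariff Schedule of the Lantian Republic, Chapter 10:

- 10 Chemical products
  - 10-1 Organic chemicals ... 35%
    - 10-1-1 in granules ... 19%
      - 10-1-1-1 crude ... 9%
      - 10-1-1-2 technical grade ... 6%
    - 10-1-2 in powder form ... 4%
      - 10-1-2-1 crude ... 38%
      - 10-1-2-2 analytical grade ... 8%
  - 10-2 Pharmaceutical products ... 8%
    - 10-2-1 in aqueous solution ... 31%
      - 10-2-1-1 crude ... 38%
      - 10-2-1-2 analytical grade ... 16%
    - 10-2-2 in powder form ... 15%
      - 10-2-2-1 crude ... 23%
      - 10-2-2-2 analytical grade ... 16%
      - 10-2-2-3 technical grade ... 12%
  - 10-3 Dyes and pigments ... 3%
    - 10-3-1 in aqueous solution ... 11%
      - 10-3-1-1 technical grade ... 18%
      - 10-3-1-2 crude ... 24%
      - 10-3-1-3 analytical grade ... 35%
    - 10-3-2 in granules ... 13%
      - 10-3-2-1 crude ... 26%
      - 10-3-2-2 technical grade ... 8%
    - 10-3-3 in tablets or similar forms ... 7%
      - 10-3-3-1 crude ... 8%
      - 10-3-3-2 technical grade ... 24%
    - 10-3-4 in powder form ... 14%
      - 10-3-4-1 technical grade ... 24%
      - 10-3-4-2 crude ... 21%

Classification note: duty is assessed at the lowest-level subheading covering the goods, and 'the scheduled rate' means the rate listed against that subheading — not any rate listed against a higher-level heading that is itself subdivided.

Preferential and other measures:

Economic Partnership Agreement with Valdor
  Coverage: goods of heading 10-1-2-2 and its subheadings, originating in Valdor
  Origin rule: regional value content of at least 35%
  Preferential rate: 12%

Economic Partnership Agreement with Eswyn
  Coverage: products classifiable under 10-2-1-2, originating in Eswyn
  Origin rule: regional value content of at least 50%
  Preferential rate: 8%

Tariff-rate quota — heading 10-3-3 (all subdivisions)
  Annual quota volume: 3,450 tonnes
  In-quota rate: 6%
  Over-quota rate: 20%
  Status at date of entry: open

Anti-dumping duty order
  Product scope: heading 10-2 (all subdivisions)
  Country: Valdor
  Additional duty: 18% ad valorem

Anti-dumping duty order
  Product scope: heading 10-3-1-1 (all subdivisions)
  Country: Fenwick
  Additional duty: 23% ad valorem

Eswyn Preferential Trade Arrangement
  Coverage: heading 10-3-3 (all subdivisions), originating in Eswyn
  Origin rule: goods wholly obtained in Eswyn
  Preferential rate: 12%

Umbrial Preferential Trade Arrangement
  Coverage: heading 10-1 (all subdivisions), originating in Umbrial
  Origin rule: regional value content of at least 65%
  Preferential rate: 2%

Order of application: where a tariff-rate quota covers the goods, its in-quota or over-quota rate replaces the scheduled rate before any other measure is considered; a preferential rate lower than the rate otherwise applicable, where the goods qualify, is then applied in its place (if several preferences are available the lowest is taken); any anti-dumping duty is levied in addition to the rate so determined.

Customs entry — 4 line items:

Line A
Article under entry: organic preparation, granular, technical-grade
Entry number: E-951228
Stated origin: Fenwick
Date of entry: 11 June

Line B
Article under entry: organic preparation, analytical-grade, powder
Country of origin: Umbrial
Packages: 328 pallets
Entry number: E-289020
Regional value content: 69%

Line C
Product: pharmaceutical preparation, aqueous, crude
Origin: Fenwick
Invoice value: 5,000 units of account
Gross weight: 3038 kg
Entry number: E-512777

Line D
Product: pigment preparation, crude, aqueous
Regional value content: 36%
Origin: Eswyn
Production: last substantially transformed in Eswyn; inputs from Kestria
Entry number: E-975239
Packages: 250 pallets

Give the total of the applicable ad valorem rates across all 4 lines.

70%

Line A: organic → 10-1; granular → 10-1-1; technical-grade → 10-1-1-2. Scheduled 6%. No special measure applies. → 6%.
Line B: organic → 10-1; powder → 10-1-2; analytical-grade → 10-1-2-2. Scheduled 8%. Umbrial agreement on 10-1: RVC ≥ 65% → 2% available; preferential 2%. → 2%.
Line C: pharmaceutical → 10-2; aqueous → 10-2-1; crude → 10-2-1-1. Scheduled 38%. No special measure applies. → 38%.
Line D: pigment → 10-3; aqueous → 10-3-1; crude → 10-3-1-2. Scheduled 24%. Eswyn agreement on 10-2-1-2: 10-3-1-2 not covered; Eswyn agreement on 10-3-3: 10-3-1-2 not covered. → 24%.
Sum: 6% + 2% + 38% + 24% = 70%.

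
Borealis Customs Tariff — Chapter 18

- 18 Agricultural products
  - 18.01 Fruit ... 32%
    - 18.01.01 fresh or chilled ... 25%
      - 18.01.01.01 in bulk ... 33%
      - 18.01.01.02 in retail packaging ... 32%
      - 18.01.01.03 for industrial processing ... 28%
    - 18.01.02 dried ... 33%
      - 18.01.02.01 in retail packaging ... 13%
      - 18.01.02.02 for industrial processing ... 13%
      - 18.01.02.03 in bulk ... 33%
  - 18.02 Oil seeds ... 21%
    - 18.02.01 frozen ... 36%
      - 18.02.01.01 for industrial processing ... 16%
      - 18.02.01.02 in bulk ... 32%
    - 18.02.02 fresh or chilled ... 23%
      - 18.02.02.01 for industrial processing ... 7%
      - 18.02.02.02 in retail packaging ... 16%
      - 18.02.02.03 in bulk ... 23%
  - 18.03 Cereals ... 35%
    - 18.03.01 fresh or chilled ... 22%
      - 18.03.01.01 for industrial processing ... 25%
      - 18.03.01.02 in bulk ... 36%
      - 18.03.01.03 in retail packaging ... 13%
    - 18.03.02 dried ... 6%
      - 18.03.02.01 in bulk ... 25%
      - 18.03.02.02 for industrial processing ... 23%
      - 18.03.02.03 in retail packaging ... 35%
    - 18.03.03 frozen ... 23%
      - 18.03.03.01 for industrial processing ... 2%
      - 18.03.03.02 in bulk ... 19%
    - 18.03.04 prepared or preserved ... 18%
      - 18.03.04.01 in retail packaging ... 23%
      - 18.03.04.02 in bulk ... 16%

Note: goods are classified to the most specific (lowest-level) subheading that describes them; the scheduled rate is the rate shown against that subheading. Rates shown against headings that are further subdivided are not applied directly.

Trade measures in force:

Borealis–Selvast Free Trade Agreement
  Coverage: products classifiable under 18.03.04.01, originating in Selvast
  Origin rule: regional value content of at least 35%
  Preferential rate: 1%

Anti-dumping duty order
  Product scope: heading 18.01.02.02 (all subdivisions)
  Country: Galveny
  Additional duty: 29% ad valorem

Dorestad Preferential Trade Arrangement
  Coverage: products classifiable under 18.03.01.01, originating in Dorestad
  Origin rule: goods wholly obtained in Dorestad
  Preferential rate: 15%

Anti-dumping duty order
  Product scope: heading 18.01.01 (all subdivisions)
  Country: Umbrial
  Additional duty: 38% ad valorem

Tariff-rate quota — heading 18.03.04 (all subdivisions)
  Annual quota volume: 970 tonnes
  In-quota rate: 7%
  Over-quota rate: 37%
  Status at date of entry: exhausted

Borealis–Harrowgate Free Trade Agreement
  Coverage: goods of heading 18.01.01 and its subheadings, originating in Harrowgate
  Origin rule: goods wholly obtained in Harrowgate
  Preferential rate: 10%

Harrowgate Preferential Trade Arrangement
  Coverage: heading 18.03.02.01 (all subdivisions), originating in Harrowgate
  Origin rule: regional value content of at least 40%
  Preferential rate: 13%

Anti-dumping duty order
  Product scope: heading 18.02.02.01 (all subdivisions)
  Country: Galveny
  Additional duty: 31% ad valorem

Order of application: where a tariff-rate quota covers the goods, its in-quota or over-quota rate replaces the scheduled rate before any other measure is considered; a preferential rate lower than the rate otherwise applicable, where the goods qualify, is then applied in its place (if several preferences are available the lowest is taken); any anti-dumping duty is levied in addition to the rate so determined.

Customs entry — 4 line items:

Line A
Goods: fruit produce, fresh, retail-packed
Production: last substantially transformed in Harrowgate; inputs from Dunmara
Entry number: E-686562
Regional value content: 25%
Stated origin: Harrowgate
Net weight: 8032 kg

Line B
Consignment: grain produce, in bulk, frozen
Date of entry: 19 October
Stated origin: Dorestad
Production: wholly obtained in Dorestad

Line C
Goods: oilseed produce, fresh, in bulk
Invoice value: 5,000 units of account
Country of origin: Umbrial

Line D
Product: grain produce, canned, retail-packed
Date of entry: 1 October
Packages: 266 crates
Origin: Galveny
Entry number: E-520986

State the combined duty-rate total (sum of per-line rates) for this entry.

111%

Line A: fruit → 18.01; fresh → 18.01.01; retail-packed → 18.01.01.02. Scheduled 32%. Harrowgate agreement on 18.01.01: not wholly obtained; Harrowgate agreement on 18.03.02.01: 18.01.01.02 not covered. → 32%.
Line B: grain → 18.03; frozen → 18.03.03; in bulk → 18.03.03.02. Scheduled 19%. Dorestad agreement on 18.03.01.01: 18.03.03.02 not covered. → 19%.
Line C: oilseed → 18.02; fresh → 18.02.02; in bulk → 18.02.02.03. Scheduled 23%. No special measure applies. → 23%.
Line D: grain → 18.03; canned → 18.03.04; retail-packed → 18.03.04.01. Scheduled 23%. quota on 18.03.04 exhausted → over-quota 37%. → 37%.
Sum: 32% + 19% + 23% + 37% = 111%.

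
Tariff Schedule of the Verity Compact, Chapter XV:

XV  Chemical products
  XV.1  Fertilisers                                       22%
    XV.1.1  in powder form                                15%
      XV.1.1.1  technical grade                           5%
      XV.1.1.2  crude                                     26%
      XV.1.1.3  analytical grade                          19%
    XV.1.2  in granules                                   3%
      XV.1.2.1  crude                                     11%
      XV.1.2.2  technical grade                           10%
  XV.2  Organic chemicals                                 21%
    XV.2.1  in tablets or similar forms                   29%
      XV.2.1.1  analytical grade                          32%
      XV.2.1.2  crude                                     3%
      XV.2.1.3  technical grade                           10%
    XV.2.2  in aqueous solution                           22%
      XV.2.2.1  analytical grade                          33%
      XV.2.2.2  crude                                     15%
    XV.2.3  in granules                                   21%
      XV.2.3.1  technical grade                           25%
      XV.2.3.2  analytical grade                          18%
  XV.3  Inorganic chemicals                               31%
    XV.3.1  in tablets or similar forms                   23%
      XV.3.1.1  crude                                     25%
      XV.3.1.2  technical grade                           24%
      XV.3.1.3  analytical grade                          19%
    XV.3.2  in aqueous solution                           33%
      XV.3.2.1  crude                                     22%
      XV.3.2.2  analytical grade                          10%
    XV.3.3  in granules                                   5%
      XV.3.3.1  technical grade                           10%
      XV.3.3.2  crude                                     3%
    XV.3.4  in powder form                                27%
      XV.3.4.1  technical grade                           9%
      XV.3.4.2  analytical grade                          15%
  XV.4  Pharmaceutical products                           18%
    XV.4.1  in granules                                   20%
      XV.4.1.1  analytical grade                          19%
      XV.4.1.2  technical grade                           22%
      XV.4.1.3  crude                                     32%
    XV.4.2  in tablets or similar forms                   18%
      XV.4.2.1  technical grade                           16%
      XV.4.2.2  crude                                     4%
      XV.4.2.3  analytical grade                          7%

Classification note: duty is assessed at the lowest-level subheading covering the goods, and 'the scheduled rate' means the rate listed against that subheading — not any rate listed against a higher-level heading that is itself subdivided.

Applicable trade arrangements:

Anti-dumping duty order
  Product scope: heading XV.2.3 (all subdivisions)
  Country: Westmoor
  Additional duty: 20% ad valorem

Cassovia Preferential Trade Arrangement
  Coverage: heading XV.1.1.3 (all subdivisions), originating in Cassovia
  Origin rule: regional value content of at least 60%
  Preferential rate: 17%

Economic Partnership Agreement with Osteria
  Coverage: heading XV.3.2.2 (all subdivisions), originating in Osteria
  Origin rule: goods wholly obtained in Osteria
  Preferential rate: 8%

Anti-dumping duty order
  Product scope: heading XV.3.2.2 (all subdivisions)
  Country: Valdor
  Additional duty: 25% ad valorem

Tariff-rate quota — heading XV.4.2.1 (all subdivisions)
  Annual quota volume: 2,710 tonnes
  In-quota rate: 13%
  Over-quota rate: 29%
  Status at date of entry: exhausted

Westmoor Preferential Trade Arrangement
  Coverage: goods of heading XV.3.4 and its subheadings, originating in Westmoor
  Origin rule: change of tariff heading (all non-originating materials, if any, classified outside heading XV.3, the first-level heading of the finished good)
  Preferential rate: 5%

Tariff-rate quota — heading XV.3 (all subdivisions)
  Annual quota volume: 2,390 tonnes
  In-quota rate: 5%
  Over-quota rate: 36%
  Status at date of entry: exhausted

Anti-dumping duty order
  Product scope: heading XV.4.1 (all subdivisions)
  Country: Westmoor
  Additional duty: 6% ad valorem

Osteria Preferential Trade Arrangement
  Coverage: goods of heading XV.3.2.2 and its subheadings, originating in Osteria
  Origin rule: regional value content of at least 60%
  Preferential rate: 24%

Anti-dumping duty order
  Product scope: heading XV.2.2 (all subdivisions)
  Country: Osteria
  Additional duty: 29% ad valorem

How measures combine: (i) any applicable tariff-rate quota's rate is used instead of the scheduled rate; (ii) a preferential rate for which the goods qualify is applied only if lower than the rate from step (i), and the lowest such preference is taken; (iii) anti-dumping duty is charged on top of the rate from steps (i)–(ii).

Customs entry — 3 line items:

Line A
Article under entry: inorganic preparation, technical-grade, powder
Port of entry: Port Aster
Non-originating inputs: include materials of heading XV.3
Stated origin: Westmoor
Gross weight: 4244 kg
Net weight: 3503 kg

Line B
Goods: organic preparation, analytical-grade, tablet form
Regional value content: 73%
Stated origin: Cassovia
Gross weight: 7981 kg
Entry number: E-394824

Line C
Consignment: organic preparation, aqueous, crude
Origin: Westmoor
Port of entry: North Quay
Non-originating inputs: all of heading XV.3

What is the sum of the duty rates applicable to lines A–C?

Line A: inorganic → XV.3; powder → XV.3.4; technical-grade → XV.3.4.1. Scheduled 9%. quota on XV.3 exhausted → over-quota 36%; Westmoor agreement on XV.3.4: CTH not met. → 36%.
Line B: organic → XV.2; tablet form → XV.2.1; analytical-grade → XV.2.1.1. Scheduled 32%. Cassovia agreement on XV.1.1.3: XV.2.1.1 not covered. → 32%.
Line C: organic → XV.2; aqueous → XV.2.2; crude → XV.2.2.2. Scheduled 15%. Westmoor agreement on XV.3.4: XV.2.2.2 not covered. → 15%.
Sum: 36% + 32% + 15% = 83%.

83%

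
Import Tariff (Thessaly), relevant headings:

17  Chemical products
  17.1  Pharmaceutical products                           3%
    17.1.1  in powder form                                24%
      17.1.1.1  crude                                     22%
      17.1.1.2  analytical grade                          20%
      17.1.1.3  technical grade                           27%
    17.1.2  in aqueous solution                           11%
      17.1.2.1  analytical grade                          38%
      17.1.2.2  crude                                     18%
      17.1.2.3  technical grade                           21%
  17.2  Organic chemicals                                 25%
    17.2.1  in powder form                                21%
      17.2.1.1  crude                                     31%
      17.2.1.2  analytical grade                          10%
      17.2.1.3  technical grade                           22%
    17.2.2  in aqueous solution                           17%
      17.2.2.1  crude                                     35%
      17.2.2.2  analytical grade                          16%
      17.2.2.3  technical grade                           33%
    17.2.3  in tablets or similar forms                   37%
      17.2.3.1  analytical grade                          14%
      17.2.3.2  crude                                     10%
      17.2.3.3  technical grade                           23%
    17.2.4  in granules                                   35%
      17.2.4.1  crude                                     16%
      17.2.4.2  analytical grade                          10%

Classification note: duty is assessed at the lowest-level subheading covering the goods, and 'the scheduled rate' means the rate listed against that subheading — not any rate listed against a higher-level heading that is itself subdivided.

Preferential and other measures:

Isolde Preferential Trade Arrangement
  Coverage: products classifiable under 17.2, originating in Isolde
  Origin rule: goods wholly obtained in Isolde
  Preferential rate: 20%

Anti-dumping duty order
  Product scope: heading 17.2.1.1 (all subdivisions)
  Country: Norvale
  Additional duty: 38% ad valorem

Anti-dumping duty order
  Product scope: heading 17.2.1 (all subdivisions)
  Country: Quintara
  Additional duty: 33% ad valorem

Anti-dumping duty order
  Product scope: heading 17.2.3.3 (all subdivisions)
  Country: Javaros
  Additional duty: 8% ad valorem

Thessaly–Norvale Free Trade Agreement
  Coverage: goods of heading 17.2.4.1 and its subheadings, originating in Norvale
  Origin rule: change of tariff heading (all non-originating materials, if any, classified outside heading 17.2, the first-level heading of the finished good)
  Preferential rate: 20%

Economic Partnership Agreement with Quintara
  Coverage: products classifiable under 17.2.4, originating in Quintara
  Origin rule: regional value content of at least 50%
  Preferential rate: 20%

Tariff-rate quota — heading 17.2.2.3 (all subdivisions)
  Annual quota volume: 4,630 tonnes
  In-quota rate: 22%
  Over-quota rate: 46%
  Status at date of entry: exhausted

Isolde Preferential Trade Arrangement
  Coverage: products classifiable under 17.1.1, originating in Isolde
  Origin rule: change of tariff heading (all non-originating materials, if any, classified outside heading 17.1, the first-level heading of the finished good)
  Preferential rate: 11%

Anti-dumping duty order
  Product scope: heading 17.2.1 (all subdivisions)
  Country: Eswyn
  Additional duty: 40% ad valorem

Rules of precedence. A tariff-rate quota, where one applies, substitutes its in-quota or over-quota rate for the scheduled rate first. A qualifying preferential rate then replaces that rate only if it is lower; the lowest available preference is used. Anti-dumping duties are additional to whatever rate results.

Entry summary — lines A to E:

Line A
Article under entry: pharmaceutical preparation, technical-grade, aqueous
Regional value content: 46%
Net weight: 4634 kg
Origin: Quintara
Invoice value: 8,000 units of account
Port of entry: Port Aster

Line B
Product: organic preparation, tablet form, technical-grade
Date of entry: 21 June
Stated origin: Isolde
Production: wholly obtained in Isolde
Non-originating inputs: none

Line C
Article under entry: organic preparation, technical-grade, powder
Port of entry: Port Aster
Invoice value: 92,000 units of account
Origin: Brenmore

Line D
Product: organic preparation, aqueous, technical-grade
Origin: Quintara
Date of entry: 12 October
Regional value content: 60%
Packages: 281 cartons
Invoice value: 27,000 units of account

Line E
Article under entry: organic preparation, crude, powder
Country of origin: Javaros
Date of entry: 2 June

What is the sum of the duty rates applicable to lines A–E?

140%

Line A: pharmaceutical → 17.1; aqueous → 17.1.2; technical-grade → 17.1.2.3. Scheduled 21%. Quintara agreement on 17.2.4: 17.1.2.3 not covered. → 21%.
Line B: organic → 17.2; tablet form → 17.2.3; technical-grade → 17.2.3.3. Scheduled 23%. Isolde agreement on 17.2: wholly obtained → 20% available; Isolde agreement on 17.1.1: 17.2.3.3 not covered; preferential 20%. → 20%.
Line C: organic → 17.2; powder → 17.2.1; technical-grade → 17.2.1.3. Scheduled 22%. No special measure applies. → 22%.
Line D: organic → 17.2; aqueous → 17.2.2; technical-grade → 17.2.2.3. Scheduled 33%. quota on 17.2.2.3 exhausted → over-quota 46%; Quintara agreement on 17.2.4: 17.2.2.3 not covered. → 46%.
Line E: organic → 17.2; powder → 17.2.1; crude → 17.2.1.1. Scheduled 31%. No special measure applies. → 31%.
Sum: 21% + 20% + 22% + 46% + 31% = 140%.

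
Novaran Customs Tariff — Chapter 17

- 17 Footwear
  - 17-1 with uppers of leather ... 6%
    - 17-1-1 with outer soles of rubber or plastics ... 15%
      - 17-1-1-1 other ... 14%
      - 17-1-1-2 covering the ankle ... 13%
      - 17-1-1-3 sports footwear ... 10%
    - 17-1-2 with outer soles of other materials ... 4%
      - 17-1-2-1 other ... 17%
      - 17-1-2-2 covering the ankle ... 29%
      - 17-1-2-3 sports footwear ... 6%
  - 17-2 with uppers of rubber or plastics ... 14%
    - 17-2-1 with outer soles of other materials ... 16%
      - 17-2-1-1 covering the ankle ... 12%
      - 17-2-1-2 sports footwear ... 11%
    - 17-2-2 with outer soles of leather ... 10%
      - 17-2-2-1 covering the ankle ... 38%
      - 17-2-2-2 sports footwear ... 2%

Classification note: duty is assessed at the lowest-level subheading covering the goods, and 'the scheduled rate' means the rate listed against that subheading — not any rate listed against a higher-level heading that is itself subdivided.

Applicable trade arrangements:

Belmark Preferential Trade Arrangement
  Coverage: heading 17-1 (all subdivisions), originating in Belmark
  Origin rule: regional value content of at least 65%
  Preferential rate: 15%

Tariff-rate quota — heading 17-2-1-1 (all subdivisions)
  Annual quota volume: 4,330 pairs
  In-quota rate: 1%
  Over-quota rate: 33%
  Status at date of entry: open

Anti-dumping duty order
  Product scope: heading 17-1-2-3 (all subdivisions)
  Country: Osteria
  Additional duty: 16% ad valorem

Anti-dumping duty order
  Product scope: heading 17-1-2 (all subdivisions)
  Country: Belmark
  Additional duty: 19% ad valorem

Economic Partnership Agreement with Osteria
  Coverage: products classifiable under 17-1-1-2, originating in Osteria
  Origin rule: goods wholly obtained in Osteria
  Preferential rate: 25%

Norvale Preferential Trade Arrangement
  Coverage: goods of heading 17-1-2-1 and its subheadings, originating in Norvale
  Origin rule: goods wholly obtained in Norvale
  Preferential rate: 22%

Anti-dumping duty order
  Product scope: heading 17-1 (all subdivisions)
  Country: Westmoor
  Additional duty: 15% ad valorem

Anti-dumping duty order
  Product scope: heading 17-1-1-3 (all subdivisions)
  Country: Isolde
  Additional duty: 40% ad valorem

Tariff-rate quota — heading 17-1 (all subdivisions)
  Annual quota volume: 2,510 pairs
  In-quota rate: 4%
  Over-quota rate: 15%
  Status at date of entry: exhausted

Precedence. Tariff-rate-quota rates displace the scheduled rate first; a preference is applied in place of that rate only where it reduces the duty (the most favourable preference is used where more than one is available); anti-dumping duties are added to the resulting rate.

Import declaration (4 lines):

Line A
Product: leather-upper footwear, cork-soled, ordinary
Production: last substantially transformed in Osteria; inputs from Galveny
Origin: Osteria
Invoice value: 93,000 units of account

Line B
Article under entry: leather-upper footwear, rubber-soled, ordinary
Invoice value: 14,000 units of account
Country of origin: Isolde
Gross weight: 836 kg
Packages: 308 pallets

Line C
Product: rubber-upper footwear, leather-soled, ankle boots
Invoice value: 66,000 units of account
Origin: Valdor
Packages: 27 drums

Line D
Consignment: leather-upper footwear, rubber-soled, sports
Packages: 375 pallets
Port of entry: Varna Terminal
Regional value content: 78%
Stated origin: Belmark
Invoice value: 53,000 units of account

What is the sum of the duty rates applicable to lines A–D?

83%

Line A: leather-upper → 17-1; cork-soled → 17-1-2; ordinary → 17-1-2-1. Scheduled 17%. quota on 17-1 exhausted → over-quota 15%; Osteria agreement on 17-1-1-2: 17-1-2-1 not covered. → 15%.
Line B: leather-upper → 17-1; rubber-soled → 17-1-1; ordinary → 17-1-1-1. Scheduled 14%. quota on 17-1 exhausted → over-quota 15%. → 15%.
Line C: rubber-upper → 17-2; leather-soled → 17-2-2; ankle boots → 17-2-2-1. Scheduled 38%. No special measure applies. → 38%.
Line D: leather-upper → 17-1; rubber-soled → 17-1-1; sports → 17-1-1-3. Scheduled 10%. quota on 17-1 exhausted → over-quota 15%; Belmark agreement on 17-1: RVC ≥ 65% → 15% available; preference 15% not lower than 15% → no reduction. → 15%.
Sum: 15% + 15% + 38% + 15% = 83%.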